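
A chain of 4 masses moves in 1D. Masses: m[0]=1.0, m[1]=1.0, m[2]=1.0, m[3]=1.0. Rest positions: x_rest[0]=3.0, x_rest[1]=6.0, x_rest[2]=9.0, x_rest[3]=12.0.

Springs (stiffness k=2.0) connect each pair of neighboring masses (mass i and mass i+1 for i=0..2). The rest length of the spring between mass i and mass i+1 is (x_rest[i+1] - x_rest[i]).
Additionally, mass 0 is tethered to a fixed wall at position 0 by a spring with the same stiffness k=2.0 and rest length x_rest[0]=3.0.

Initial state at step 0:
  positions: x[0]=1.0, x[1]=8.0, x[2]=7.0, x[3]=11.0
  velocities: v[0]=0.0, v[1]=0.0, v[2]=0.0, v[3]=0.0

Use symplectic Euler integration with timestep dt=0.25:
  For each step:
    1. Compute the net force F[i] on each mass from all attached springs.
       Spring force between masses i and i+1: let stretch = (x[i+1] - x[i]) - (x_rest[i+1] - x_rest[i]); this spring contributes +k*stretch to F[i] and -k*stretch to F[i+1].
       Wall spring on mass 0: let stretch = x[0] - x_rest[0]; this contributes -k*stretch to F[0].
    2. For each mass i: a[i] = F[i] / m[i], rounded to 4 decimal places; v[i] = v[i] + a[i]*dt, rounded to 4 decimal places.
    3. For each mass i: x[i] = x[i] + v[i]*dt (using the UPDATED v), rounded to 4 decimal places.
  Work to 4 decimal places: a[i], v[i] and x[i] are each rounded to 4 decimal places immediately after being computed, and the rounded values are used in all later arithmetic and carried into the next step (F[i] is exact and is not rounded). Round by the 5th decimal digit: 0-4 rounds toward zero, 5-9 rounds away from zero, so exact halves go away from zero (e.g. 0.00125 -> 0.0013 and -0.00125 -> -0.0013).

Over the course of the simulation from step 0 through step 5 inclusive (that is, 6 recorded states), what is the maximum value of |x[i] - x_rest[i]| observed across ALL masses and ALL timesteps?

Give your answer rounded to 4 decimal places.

Answer: 2.8642

Derivation:
Step 0: x=[1.0000 8.0000 7.0000 11.0000] v=[0.0000 0.0000 0.0000 0.0000]
Step 1: x=[1.7500 7.0000 7.6250 10.8750] v=[3.0000 -4.0000 2.5000 -0.5000]
Step 2: x=[2.9375 5.4219 8.5781 10.7188] v=[4.7500 -6.3125 3.8125 -0.6250]
Step 3: x=[4.0684 3.9278 9.4043 10.6700] v=[4.5235 -5.9766 3.3048 -0.1954]
Step 4: x=[4.6732 3.1358 9.7042 10.8380] v=[2.4190 -3.1681 1.1994 0.6718]
Step 5: x=[4.5016 3.3570 9.3247 11.2392] v=[-0.6863 0.8848 -1.5179 1.6049]
Max displacement = 2.8642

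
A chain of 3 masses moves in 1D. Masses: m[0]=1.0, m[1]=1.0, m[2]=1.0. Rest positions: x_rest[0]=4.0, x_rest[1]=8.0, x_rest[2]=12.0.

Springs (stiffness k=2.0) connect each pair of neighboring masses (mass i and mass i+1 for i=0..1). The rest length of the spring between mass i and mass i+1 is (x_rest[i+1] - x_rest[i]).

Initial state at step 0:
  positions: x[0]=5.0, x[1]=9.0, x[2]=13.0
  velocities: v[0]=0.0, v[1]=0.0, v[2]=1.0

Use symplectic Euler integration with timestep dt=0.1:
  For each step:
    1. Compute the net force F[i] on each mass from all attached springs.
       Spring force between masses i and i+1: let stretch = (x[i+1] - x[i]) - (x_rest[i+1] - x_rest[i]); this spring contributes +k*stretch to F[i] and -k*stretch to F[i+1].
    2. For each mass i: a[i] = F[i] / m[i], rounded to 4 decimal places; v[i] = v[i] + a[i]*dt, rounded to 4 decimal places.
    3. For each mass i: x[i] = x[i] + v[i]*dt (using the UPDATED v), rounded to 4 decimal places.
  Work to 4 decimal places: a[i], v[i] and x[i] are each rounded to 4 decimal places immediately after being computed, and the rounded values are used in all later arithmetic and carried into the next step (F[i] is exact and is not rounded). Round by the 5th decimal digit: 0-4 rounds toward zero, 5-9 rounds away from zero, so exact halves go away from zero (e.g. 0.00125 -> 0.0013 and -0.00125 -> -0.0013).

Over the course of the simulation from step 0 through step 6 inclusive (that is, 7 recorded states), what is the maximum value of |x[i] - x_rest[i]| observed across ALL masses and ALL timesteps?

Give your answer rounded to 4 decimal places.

Step 0: x=[5.0000 9.0000 13.0000] v=[0.0000 0.0000 1.0000]
Step 1: x=[5.0000 9.0000 13.1000] v=[0.0000 0.0000 1.0000]
Step 2: x=[5.0000 9.0020 13.1980] v=[0.0000 0.0200 0.9800]
Step 3: x=[5.0000 9.0079 13.2921] v=[0.0004 0.0588 0.9408]
Step 4: x=[5.0002 9.0193 13.3805] v=[0.0020 0.1141 0.8840]
Step 5: x=[5.0008 9.0376 13.4617] v=[0.0058 0.1825 0.8118]
Step 6: x=[5.0021 9.0636 13.5344] v=[0.0132 0.2600 0.7270]
Max displacement = 1.5344

Answer: 1.5344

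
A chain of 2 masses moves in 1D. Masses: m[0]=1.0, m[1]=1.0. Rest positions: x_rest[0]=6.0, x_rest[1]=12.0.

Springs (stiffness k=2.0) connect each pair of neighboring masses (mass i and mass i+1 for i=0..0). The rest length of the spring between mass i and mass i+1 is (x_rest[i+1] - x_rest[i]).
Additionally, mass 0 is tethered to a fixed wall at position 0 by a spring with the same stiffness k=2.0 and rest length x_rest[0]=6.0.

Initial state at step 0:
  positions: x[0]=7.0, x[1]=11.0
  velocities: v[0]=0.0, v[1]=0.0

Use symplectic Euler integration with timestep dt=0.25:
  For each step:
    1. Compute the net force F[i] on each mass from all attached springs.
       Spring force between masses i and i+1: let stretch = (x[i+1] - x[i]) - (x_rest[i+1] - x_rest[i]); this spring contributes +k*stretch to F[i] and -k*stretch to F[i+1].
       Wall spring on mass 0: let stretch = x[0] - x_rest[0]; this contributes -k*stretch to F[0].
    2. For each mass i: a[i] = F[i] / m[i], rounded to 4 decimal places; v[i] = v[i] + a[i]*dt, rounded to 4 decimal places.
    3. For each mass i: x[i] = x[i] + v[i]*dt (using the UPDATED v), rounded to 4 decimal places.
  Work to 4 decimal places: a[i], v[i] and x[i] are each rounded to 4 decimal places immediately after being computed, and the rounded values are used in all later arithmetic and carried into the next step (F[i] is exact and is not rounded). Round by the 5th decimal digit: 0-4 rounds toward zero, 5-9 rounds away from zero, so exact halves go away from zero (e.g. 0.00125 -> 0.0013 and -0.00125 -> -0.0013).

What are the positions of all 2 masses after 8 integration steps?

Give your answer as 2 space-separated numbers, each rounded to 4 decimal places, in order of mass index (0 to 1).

Step 0: x=[7.0000 11.0000] v=[0.0000 0.0000]
Step 1: x=[6.6250 11.2500] v=[-1.5000 1.0000]
Step 2: x=[6.0000 11.6719] v=[-2.5000 1.6875]
Step 3: x=[5.3340 12.1348] v=[-2.6641 1.8516]
Step 4: x=[4.8513 12.4976] v=[-1.9307 1.4512]
Step 5: x=[4.7180 12.6546] v=[-0.5332 0.6281]
Step 6: x=[4.9870 12.5696] v=[1.0761 -0.3402]
Step 7: x=[5.5805 12.2867] v=[2.3739 -1.1315]
Step 8: x=[6.3147 11.9156] v=[2.9368 -1.4846]

Answer: 6.3147 11.9156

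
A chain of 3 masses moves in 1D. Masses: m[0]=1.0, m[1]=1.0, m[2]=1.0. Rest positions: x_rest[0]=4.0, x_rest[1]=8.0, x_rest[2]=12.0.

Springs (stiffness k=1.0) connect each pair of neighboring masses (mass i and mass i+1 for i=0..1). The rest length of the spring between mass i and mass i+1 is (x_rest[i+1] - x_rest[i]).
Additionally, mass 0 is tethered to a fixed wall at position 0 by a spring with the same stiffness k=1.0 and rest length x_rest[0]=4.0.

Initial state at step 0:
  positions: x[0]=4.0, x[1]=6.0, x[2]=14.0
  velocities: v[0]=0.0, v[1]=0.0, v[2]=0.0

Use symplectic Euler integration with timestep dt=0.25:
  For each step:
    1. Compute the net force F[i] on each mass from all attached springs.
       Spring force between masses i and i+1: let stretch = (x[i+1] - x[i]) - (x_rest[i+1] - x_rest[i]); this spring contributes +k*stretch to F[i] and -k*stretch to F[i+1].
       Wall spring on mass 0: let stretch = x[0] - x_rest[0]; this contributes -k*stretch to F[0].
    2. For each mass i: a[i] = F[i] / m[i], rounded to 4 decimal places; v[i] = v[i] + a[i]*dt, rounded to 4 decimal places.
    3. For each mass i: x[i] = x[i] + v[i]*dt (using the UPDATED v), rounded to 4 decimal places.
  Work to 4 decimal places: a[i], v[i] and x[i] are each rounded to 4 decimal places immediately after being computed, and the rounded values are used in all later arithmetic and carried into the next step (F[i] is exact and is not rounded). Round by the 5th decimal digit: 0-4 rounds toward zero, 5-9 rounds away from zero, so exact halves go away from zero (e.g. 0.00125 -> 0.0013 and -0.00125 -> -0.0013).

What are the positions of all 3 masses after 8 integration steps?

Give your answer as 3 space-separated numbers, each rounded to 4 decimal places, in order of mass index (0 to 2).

Answer: 4.3011 9.8529 10.6123

Derivation:
Step 0: x=[4.0000 6.0000 14.0000] v=[0.0000 0.0000 0.0000]
Step 1: x=[3.8750 6.3750 13.7500] v=[-0.5000 1.5000 -1.0000]
Step 2: x=[3.6641 7.0547 13.2891] v=[-0.8438 2.7188 -1.8438]
Step 3: x=[3.4361 7.9122 12.6885] v=[-0.9122 3.4298 -2.4024]
Step 4: x=[3.2731 8.7884 12.0394] v=[-0.6522 3.5049 -2.5965]
Step 5: x=[3.2502 9.5231 11.4371] v=[-0.0917 2.9388 -2.4093]
Step 6: x=[3.4162 9.9854 10.9652] v=[0.6640 1.8491 -1.8878]
Step 7: x=[3.7793 10.0984 10.6820] v=[1.4523 0.4518 -1.1328]
Step 8: x=[4.3011 9.8529 10.6123] v=[2.0873 -0.9821 -0.2787]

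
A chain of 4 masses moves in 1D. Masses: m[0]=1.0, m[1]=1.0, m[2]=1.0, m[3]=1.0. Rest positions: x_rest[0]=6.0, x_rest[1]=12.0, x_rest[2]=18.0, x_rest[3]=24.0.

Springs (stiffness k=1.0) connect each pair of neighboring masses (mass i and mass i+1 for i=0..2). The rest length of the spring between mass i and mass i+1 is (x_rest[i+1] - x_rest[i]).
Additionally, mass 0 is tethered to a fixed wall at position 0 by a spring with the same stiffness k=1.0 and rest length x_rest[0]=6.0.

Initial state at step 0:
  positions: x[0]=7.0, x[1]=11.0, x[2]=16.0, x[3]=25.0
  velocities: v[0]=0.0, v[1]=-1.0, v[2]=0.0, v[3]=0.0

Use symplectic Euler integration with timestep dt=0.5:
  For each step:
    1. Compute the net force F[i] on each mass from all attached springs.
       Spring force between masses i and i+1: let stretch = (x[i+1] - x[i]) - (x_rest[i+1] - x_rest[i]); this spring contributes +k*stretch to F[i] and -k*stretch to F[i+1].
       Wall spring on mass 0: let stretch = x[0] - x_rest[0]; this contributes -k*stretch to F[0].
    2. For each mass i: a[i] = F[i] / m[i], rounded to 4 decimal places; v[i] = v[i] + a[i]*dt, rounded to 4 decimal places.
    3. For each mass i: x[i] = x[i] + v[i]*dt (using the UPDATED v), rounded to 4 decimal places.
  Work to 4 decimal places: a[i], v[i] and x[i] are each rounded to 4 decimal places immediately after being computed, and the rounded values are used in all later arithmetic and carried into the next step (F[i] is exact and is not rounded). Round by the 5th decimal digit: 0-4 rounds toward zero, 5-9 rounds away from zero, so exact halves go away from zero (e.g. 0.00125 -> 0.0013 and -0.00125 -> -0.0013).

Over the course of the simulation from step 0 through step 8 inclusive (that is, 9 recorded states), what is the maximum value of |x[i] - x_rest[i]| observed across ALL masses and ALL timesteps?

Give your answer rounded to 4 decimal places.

Answer: 2.1145

Derivation:
Step 0: x=[7.0000 11.0000 16.0000 25.0000] v=[0.0000 -1.0000 0.0000 0.0000]
Step 1: x=[6.2500 10.7500 17.0000 24.2500] v=[-1.5000 -0.5000 2.0000 -1.5000]
Step 2: x=[5.0625 10.9375 18.2500 23.1875] v=[-2.3750 0.3750 2.5000 -2.1250]
Step 3: x=[4.0781 11.4844 18.9063 22.3906] v=[-1.9688 1.0938 1.3125 -1.5938]
Step 4: x=[3.9258 12.0352 18.5782 22.2226] v=[-0.3047 1.1016 -0.6563 -0.3360]
Step 5: x=[4.8194 12.1944 17.5254 22.6435] v=[1.7871 0.3184 -2.1056 0.8418]
Step 6: x=[6.3519 11.8426 16.4194 23.2849] v=[3.0649 -0.7036 -2.2121 1.2828]
Step 7: x=[7.6691 11.2623 15.8855 23.7100] v=[2.6343 -1.1606 -1.0678 0.8501]
Step 8: x=[7.9673 10.9395 16.1520 23.6789] v=[0.5964 -0.6456 0.5329 -0.0622]
Max displacement = 2.1145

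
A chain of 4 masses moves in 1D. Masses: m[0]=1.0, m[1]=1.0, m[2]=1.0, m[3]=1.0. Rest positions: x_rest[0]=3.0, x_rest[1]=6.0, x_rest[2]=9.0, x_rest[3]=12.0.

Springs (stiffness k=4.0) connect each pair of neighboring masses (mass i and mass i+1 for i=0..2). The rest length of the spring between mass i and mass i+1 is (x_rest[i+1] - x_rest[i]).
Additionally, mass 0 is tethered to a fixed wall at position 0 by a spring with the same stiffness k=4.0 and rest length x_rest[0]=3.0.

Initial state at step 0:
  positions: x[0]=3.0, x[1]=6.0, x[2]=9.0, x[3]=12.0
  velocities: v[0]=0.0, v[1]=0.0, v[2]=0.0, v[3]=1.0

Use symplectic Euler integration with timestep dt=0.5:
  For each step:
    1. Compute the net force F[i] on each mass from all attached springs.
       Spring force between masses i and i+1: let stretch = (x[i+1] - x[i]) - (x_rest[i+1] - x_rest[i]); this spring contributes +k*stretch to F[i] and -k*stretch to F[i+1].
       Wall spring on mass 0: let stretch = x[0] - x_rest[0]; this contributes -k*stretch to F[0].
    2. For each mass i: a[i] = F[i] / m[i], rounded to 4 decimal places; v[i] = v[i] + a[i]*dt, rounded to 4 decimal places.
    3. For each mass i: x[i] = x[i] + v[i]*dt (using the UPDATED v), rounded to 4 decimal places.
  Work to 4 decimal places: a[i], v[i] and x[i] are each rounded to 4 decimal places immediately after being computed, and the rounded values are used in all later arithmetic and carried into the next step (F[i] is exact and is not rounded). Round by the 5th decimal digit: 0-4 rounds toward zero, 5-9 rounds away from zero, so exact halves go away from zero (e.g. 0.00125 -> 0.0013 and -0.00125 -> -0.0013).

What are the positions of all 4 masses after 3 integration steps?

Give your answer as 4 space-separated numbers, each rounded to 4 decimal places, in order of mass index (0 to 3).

Step 0: x=[3.0000 6.0000 9.0000 12.0000] v=[0.0000 0.0000 0.0000 1.0000]
Step 1: x=[3.0000 6.0000 9.0000 12.5000] v=[0.0000 0.0000 0.0000 1.0000]
Step 2: x=[3.0000 6.0000 9.5000 12.5000] v=[0.0000 0.0000 1.0000 0.0000]
Step 3: x=[3.0000 6.5000 9.5000 12.5000] v=[0.0000 1.0000 0.0000 0.0000]

Answer: 3.0000 6.5000 9.5000 12.5000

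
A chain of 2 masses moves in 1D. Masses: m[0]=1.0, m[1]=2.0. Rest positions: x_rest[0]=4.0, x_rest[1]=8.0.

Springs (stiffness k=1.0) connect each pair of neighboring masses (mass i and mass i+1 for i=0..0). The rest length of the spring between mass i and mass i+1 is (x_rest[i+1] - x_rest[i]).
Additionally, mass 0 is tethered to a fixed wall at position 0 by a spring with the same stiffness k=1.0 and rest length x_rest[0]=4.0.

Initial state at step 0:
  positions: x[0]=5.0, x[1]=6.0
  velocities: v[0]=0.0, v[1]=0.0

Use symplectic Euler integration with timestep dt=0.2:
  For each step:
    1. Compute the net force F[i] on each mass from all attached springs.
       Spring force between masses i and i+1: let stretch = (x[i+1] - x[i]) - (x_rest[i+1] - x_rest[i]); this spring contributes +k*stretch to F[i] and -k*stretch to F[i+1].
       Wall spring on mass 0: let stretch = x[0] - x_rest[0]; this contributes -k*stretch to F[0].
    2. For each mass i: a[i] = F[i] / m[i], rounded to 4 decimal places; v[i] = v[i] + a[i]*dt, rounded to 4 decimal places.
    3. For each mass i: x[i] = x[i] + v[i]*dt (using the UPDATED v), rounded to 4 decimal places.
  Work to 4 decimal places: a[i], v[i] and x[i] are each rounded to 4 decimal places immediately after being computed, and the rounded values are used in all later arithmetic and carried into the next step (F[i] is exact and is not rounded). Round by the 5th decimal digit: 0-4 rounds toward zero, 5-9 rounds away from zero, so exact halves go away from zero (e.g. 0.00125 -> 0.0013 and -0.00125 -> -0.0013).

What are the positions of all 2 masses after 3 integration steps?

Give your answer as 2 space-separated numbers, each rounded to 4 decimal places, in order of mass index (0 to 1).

Answer: 4.1146 6.3384

Derivation:
Step 0: x=[5.0000 6.0000] v=[0.0000 0.0000]
Step 1: x=[4.8400 6.0600] v=[-0.8000 0.3000]
Step 2: x=[4.5352 6.1756] v=[-1.5240 0.5780]
Step 3: x=[4.1146 6.3384] v=[-2.1030 0.8140]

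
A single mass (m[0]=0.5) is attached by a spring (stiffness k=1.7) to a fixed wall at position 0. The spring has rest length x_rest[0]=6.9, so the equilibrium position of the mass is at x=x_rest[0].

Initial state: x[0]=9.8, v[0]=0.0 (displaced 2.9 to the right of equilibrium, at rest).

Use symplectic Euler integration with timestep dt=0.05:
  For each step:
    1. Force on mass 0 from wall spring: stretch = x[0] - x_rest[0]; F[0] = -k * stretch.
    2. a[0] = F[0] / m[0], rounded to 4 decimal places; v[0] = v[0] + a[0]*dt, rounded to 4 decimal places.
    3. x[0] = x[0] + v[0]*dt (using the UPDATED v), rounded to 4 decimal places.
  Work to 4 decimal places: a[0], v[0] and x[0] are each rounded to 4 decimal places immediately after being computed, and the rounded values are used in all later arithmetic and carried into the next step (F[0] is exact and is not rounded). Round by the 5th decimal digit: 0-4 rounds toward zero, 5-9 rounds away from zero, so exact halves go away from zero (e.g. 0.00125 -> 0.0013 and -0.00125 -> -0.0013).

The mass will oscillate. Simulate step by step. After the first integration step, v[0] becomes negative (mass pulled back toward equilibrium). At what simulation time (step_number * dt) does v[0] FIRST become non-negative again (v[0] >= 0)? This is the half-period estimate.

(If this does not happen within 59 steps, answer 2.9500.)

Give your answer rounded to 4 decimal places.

Step 0: x=[9.8000] v=[0.0000]
Step 1: x=[9.7754] v=[-0.4930]
Step 2: x=[9.7263] v=[-0.9818]
Step 3: x=[9.6532] v=[-1.4623]
Step 4: x=[9.5567] v=[-1.9303]
Step 5: x=[9.4376] v=[-2.3819]
Step 6: x=[9.2969] v=[-2.8133]
Step 7: x=[9.1359] v=[-3.2208]
Step 8: x=[8.9559] v=[-3.6009]
Step 9: x=[8.7584] v=[-3.9504]
Step 10: x=[8.5451] v=[-4.2663]
Step 11: x=[8.3178] v=[-4.5460]
Step 12: x=[8.0785] v=[-4.7870]
Step 13: x=[7.8291] v=[-4.9873]
Step 14: x=[7.5718] v=[-5.1452]
Step 15: x=[7.3088] v=[-5.2594]
Step 16: x=[7.0424] v=[-5.3289]
Step 17: x=[6.7747] v=[-5.3531]
Step 18: x=[6.5081] v=[-5.3318]
Step 19: x=[6.2448] v=[-5.2652]
Step 20: x=[5.9871] v=[-5.1538]
Step 21: x=[5.7372] v=[-4.9986]
Step 22: x=[5.4972] v=[-4.8009]
Step 23: x=[5.2691] v=[-4.5624]
Step 24: x=[5.0548] v=[-4.2851]
Step 25: x=[4.8562] v=[-3.9714]
Step 26: x=[4.6750] v=[-3.6240]
Step 27: x=[4.5127] v=[-3.2458]
Step 28: x=[4.3707] v=[-2.8400]
Step 29: x=[4.2502] v=[-2.4100]
Step 30: x=[4.1522] v=[-1.9595]
Step 31: x=[4.0776] v=[-1.4924]
Step 32: x=[4.0270] v=[-1.0126]
Step 33: x=[4.0008] v=[-0.5242]
Step 34: x=[3.9992] v=[-0.0313]
Step 35: x=[4.0223] v=[0.4618]
First v>=0 after going negative at step 35, time=1.7500

Answer: 1.7500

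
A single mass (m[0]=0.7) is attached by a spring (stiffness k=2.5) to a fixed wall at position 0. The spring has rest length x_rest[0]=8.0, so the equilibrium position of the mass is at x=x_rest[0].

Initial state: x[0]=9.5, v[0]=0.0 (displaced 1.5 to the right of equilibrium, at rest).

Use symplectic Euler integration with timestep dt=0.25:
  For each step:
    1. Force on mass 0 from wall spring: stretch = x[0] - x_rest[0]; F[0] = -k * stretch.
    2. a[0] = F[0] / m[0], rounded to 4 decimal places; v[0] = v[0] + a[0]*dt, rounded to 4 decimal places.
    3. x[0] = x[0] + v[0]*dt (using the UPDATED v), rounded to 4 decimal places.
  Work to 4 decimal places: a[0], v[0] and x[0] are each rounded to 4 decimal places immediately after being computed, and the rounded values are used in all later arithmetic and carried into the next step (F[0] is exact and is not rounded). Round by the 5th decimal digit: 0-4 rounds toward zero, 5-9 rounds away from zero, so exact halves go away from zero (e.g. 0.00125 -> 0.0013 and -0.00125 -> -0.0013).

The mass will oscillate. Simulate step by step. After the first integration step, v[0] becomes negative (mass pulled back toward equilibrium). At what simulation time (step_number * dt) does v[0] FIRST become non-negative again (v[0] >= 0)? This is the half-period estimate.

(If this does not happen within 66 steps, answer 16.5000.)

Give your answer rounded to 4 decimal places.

Step 0: x=[9.5000] v=[0.0000]
Step 1: x=[9.1652] v=[-1.3393]
Step 2: x=[8.5703] v=[-2.3797]
Step 3: x=[7.8481] v=[-2.8889]
Step 4: x=[7.1598] v=[-2.7533]
Step 5: x=[6.6590] v=[-2.0031]
Step 6: x=[6.4576] v=[-0.8058]
Step 7: x=[6.6005] v=[0.5714]
First v>=0 after going negative at step 7, time=1.7500

Answer: 1.7500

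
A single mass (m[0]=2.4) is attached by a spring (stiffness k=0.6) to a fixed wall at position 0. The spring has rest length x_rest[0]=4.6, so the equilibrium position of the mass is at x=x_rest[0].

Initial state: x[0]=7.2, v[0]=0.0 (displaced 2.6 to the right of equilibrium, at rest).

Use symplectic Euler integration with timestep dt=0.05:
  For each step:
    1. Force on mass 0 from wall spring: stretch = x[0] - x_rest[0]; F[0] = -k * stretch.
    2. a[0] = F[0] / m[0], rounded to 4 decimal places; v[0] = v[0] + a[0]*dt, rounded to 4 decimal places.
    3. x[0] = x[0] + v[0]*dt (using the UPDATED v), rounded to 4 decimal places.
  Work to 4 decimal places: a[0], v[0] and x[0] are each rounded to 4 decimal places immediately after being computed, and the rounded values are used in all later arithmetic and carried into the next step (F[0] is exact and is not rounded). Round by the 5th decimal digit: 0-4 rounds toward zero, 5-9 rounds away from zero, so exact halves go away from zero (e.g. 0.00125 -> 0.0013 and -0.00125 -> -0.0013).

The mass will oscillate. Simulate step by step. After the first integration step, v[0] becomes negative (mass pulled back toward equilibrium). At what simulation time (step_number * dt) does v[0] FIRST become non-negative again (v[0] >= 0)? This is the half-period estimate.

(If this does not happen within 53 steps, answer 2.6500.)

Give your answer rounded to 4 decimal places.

Answer: 2.6500

Derivation:
Step 0: x=[7.2000] v=[0.0000]
Step 1: x=[7.1984] v=[-0.0325]
Step 2: x=[7.1952] v=[-0.0650]
Step 3: x=[7.1903] v=[-0.0974]
Step 4: x=[7.1838] v=[-0.1298]
Step 5: x=[7.1757] v=[-0.1621]
Step 6: x=[7.1660] v=[-0.1943]
Step 7: x=[7.1547] v=[-0.2264]
Step 8: x=[7.1418] v=[-0.2583]
Step 9: x=[7.1273] v=[-0.2901]
Step 10: x=[7.1112] v=[-0.3217]
Step 11: x=[7.0935] v=[-0.3531]
Step 12: x=[7.0743] v=[-0.3843]
Step 13: x=[7.0535] v=[-0.4152]
Step 14: x=[7.0312] v=[-0.4459]
Step 15: x=[7.0074] v=[-0.4763]
Step 16: x=[6.9821] v=[-0.5064]
Step 17: x=[6.9553] v=[-0.5362]
Step 18: x=[6.9270] v=[-0.5656]
Step 19: x=[6.8973] v=[-0.5947]
Step 20: x=[6.8661] v=[-0.6234]
Step 21: x=[6.8335] v=[-0.6517]
Step 22: x=[6.7995] v=[-0.6796]
Step 23: x=[6.7641] v=[-0.7071]
Step 24: x=[6.7274] v=[-0.7342]
Step 25: x=[6.6894] v=[-0.7608]
Step 26: x=[6.6501] v=[-0.7869]
Step 27: x=[6.6095] v=[-0.8125]
Step 28: x=[6.5676] v=[-0.8376]
Step 29: x=[6.5245] v=[-0.8622]
Step 30: x=[6.4802] v=[-0.8863]
Step 31: x=[6.4347] v=[-0.9098]
Step 32: x=[6.3881] v=[-0.9327]
Step 33: x=[6.3403] v=[-0.9551]
Step 34: x=[6.2915] v=[-0.9769]
Step 35: x=[6.2416] v=[-0.9980]
Step 36: x=[6.1907] v=[-1.0185]
Step 37: x=[6.1388] v=[-1.0384]
Step 38: x=[6.0859] v=[-1.0576]
Step 39: x=[6.0321] v=[-1.0762]
Step 40: x=[5.9774] v=[-1.0941]
Step 41: x=[5.9218] v=[-1.1113]
Step 42: x=[5.8654] v=[-1.1278]
Step 43: x=[5.8082] v=[-1.1436]
Step 44: x=[5.7503] v=[-1.1587]
Step 45: x=[5.6916] v=[-1.1731]
Step 46: x=[5.6323] v=[-1.1867]
Step 47: x=[5.5723] v=[-1.1996]
Step 48: x=[5.5117] v=[-1.2118]
Step 49: x=[5.4505] v=[-1.2232]
Step 50: x=[5.3888] v=[-1.2338]
Step 51: x=[5.3266] v=[-1.2437]
Step 52: x=[5.2640] v=[-1.2528]
Step 53: x=[5.2009] v=[-1.2611]
v[0] did not become non-negative within 53 steps; using fallback time=2.6500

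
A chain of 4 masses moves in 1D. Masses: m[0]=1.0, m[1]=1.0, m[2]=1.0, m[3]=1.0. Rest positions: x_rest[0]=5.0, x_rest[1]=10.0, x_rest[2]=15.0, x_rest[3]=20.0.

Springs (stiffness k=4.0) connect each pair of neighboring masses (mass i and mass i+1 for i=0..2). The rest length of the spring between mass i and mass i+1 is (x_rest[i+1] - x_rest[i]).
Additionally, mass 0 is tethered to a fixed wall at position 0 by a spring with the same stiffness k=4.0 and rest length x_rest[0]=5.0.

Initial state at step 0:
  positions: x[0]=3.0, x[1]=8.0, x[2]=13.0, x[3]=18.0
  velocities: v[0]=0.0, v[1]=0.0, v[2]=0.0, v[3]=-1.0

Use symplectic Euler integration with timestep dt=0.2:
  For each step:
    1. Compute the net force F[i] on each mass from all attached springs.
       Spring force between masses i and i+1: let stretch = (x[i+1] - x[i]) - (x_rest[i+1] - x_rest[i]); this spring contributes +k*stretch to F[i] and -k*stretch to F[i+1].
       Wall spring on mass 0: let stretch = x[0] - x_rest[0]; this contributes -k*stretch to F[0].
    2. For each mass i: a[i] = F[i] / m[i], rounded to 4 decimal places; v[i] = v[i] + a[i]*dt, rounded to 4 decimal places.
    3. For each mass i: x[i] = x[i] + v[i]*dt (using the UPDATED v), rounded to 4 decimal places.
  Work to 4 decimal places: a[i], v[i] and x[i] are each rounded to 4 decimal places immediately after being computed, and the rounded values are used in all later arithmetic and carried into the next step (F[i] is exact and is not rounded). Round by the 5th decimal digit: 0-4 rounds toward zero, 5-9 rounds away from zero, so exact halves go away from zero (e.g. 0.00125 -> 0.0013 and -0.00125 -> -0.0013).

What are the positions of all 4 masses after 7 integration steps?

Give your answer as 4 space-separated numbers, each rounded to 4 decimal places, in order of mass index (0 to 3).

Answer: 5.1016 9.7224 13.1899 17.6359

Derivation:
Step 0: x=[3.0000 8.0000 13.0000 18.0000] v=[0.0000 0.0000 0.0000 -1.0000]
Step 1: x=[3.3200 8.0000 13.0000 17.8000] v=[1.6000 0.0000 0.0000 -1.0000]
Step 2: x=[3.8576 8.0512 12.9680 17.6320] v=[2.6880 0.2560 -0.1600 -0.8400]
Step 3: x=[4.4490 8.2181 12.8956 17.5178] v=[2.9568 0.8346 -0.3622 -0.5712]
Step 4: x=[4.9316 8.5304 12.8143 17.4640] v=[2.4129 1.5613 -0.4064 -0.2690]
Step 5: x=[5.2009 8.9523 12.7915 17.4662] v=[1.3467 2.1094 -0.1138 0.0112]
Step 6: x=[5.2383 9.3882 12.9024 17.5205] v=[0.1871 2.1796 0.5546 0.2714]
Step 7: x=[5.1016 9.7224 13.1899 17.6359] v=[-0.6836 1.6710 1.4377 0.5769]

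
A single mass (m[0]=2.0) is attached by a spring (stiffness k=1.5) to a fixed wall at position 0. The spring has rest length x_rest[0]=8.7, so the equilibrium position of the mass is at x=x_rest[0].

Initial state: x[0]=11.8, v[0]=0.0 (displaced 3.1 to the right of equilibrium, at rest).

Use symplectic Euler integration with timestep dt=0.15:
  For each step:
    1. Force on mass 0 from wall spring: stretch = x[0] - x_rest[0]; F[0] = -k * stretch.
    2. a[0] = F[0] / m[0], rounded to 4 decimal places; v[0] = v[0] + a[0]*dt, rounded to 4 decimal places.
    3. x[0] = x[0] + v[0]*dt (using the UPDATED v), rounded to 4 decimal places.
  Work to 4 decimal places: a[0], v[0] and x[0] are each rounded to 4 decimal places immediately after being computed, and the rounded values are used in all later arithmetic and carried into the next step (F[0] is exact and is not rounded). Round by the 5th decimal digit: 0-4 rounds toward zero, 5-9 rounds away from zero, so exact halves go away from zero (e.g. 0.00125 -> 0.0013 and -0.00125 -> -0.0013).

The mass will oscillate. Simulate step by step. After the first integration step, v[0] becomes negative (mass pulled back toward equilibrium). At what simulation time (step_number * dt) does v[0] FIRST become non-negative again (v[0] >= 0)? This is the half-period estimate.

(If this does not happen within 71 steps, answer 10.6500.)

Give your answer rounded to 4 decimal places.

Step 0: x=[11.8000] v=[0.0000]
Step 1: x=[11.7477] v=[-0.3488]
Step 2: x=[11.6439] v=[-0.6917]
Step 3: x=[11.4905] v=[-1.0229]
Step 4: x=[11.2900] v=[-1.3368]
Step 5: x=[11.0458] v=[-1.6282]
Step 6: x=[10.7620] v=[-1.8921]
Step 7: x=[10.4434] v=[-2.1241]
Step 8: x=[10.0954] v=[-2.3202]
Step 9: x=[9.7238] v=[-2.4772]
Step 10: x=[9.3349] v=[-2.5924]
Step 11: x=[8.9353] v=[-2.6638]
Step 12: x=[8.5318] v=[-2.6903]
Step 13: x=[8.1311] v=[-2.6714]
Step 14: x=[7.7400] v=[-2.6074]
Step 15: x=[7.3651] v=[-2.4994]
Step 16: x=[7.0127] v=[-2.3492]
Step 17: x=[6.6888] v=[-2.1594]
Step 18: x=[6.3988] v=[-1.9331]
Step 19: x=[6.1477] v=[-1.6742]
Step 20: x=[5.9396] v=[-1.3871]
Step 21: x=[5.7781] v=[-1.0766]
Step 22: x=[5.6659] v=[-0.7479]
Step 23: x=[5.6049] v=[-0.4066]
Step 24: x=[5.5961] v=[-0.0584]
Step 25: x=[5.6397] v=[0.2908]
First v>=0 after going negative at step 25, time=3.7500

Answer: 3.7500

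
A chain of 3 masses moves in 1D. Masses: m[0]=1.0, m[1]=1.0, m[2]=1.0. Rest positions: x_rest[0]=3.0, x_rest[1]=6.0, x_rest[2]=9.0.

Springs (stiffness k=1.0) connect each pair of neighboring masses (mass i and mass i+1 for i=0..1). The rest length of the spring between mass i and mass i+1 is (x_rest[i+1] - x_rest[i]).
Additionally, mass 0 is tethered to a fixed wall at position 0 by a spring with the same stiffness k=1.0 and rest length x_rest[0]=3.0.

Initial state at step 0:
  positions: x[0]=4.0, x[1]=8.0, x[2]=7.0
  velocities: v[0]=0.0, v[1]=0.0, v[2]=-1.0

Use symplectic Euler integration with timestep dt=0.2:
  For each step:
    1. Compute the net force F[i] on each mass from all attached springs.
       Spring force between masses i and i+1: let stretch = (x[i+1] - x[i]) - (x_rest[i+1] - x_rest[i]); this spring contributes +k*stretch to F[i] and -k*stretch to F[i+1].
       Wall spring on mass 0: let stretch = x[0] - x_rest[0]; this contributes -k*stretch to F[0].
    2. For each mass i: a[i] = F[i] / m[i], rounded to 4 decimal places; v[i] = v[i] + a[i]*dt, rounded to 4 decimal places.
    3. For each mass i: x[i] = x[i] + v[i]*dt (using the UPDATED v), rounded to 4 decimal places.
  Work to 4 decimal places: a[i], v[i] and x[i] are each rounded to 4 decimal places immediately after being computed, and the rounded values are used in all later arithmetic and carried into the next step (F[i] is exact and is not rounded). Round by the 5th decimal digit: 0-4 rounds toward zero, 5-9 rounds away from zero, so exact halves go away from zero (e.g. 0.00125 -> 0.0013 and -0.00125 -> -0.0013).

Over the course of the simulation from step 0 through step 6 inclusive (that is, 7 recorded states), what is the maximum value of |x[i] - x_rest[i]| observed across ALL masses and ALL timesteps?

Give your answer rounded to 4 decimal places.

Step 0: x=[4.0000 8.0000 7.0000] v=[0.0000 0.0000 -1.0000]
Step 1: x=[4.0000 7.8000 6.9600] v=[0.0000 -1.0000 -0.2000]
Step 2: x=[3.9920 7.4144 7.0736] v=[-0.0400 -1.9280 0.5680]
Step 3: x=[3.9612 6.8783 7.3208] v=[-0.1539 -2.6806 1.2362]
Step 4: x=[3.8887 6.2432 7.6703] v=[-0.3627 -3.1755 1.7477]
Step 5: x=[3.7548 5.5710 8.0828] v=[-0.6695 -3.3610 2.0623]
Step 6: x=[3.5434 4.9266 8.5148] v=[-1.0572 -3.2219 2.1599]
Max displacement = 2.0400

Answer: 2.0400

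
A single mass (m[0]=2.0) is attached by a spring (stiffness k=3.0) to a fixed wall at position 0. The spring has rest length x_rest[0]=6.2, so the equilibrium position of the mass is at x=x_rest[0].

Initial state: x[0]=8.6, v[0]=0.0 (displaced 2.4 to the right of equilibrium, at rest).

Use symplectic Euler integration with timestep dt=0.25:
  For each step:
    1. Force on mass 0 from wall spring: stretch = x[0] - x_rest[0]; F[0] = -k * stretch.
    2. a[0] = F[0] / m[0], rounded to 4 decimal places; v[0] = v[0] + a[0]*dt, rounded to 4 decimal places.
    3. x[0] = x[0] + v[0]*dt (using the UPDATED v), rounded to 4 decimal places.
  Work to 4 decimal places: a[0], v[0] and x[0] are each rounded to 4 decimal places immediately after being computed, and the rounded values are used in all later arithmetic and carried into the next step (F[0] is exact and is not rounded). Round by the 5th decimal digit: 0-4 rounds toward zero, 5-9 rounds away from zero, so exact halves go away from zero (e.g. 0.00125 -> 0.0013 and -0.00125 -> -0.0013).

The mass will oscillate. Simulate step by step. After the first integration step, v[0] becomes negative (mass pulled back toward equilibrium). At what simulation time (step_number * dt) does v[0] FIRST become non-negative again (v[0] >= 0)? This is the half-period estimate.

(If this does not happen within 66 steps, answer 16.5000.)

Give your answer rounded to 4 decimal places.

Answer: 2.7500

Derivation:
Step 0: x=[8.6000] v=[0.0000]
Step 1: x=[8.3750] v=[-0.9000]
Step 2: x=[7.9461] v=[-1.7156]
Step 3: x=[7.3535] v=[-2.3704]
Step 4: x=[6.6528] v=[-2.8030]
Step 5: x=[5.9096] v=[-2.9728]
Step 6: x=[5.1936] v=[-2.8639]
Step 7: x=[4.5720] v=[-2.4865]
Step 8: x=[4.1030] v=[-1.8760]
Step 9: x=[3.8306] v=[-1.0896]
Step 10: x=[3.7803] v=[-0.2011]
Step 11: x=[3.9569] v=[0.7063]
First v>=0 after going negative at step 11, time=2.7500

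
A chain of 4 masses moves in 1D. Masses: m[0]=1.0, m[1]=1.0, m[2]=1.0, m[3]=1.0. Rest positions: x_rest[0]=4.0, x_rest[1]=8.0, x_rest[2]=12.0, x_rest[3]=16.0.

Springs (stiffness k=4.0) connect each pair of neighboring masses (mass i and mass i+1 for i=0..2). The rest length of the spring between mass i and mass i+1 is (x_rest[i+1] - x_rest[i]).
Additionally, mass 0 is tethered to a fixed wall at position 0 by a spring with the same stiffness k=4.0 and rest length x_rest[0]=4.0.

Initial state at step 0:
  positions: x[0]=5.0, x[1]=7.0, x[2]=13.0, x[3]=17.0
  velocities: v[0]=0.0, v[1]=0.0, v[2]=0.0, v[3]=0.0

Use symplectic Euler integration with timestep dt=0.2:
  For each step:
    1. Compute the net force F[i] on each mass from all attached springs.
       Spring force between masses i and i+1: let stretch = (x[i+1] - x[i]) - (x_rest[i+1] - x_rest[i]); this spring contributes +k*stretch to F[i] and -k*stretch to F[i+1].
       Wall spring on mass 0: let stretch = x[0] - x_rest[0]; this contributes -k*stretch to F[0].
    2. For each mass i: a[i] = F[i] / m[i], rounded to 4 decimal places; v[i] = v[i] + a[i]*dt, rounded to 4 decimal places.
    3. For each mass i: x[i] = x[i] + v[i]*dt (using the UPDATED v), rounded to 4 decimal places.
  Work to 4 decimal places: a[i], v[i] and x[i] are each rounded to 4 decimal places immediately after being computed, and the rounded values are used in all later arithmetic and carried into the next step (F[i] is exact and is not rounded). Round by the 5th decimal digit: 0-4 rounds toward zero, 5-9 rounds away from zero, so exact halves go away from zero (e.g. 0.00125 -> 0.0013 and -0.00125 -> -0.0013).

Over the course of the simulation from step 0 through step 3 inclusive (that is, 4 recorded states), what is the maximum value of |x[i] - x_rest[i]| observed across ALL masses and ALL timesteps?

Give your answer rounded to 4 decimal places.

Answer: 1.3562

Derivation:
Step 0: x=[5.0000 7.0000 13.0000 17.0000] v=[0.0000 0.0000 0.0000 0.0000]
Step 1: x=[4.5200 7.6400 12.6800 17.0000] v=[-2.4000 3.2000 -1.6000 0.0000]
Step 2: x=[3.8160 8.5872 12.2448 16.9488] v=[-3.5200 4.7360 -2.1760 -0.2560]
Step 3: x=[3.2648 9.3562 11.9770 16.7850] v=[-2.7558 3.8451 -1.3389 -0.8192]
Max displacement = 1.3562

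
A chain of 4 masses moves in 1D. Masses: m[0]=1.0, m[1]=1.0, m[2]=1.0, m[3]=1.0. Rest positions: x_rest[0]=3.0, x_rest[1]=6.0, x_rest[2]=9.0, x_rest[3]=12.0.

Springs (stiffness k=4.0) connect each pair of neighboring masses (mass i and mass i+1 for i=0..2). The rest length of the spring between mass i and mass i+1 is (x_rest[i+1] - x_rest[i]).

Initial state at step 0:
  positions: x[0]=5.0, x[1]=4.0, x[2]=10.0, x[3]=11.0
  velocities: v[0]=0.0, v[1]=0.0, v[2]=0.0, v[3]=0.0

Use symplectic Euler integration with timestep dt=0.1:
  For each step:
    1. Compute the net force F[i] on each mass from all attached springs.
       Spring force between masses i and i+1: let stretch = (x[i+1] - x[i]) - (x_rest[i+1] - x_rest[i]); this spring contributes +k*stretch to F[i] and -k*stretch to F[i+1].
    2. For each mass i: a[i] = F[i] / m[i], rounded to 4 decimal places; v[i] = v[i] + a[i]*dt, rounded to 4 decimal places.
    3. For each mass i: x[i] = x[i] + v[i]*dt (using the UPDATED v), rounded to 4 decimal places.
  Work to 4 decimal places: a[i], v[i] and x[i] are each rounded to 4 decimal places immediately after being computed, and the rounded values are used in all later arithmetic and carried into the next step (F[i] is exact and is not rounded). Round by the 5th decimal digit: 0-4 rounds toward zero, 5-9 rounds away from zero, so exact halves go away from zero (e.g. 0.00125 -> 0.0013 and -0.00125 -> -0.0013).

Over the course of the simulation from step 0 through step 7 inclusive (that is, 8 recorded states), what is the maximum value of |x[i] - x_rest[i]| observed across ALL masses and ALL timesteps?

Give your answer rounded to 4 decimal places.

Answer: 2.1229

Derivation:
Step 0: x=[5.0000 4.0000 10.0000 11.0000] v=[0.0000 0.0000 0.0000 0.0000]
Step 1: x=[4.8400 4.2800 9.8000 11.0800] v=[-1.6000 2.8000 -2.0000 0.8000]
Step 2: x=[4.5376 4.8032 9.4304 11.2288] v=[-3.0240 5.2320 -3.6960 1.4880]
Step 3: x=[4.1258 5.5009 8.9477 11.4257] v=[-4.1178 6.9766 -4.8275 1.9686]
Step 4: x=[3.6490 6.2814 8.4262 11.6434] v=[-4.7678 7.8053 -5.2150 2.1774]
Step 5: x=[3.1575 7.0424 7.9476 11.8525] v=[-4.9148 7.6103 -4.7860 2.0905]
Step 6: x=[2.7014 7.6842 7.5890 12.0254] v=[-4.5608 6.4184 -3.5861 1.7285]
Step 7: x=[2.3246 8.1229 7.4117 12.1408] v=[-3.7677 4.3872 -1.7735 1.1539]
Max displacement = 2.1229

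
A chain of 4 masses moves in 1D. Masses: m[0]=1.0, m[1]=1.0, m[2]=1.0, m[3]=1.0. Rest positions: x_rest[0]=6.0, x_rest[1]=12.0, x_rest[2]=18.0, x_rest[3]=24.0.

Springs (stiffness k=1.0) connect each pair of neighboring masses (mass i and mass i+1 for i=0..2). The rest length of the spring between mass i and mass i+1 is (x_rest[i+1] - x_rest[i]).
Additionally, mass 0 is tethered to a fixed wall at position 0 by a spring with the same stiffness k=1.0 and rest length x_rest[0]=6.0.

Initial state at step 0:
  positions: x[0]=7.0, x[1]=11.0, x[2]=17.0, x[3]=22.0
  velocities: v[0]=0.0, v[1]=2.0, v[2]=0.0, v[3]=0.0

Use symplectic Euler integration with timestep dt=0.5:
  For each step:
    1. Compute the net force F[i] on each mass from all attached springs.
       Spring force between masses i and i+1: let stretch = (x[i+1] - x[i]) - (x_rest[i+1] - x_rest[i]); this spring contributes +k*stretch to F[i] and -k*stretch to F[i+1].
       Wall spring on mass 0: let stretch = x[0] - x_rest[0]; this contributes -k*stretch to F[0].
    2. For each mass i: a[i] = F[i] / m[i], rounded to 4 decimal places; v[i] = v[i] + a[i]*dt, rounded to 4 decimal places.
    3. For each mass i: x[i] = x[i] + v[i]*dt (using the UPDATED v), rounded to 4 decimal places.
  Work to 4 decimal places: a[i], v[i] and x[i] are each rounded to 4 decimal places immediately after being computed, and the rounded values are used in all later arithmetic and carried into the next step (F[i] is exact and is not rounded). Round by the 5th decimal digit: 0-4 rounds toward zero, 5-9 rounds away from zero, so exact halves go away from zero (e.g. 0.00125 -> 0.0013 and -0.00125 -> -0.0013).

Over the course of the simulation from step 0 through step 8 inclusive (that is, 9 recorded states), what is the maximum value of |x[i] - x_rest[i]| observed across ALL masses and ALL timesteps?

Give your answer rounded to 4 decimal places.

Answer: 2.8400

Derivation:
Step 0: x=[7.0000 11.0000 17.0000 22.0000] v=[0.0000 2.0000 0.0000 0.0000]
Step 1: x=[6.2500 12.5000 16.7500 22.2500] v=[-1.5000 3.0000 -0.5000 0.5000]
Step 2: x=[5.5000 13.5000 16.8125 22.6250] v=[-1.5000 2.0000 0.1250 0.7500]
Step 3: x=[5.3750 13.3281 17.5000 23.0469] v=[-0.2500 -0.3438 1.3750 0.8438]
Step 4: x=[5.8946 12.2109 18.5313 23.5821] v=[1.0391 -2.2344 2.0625 1.0704]
Step 5: x=[6.5196 11.0947 19.2452 24.3546] v=[1.2500 -2.2324 1.4277 1.5450]
Step 6: x=[6.6585 10.8724 19.1988 25.3498] v=[0.2778 -0.4447 -0.0929 1.9903]
Step 7: x=[6.1863 11.6782 18.6085 26.3072] v=[-0.9445 1.6116 -1.1806 1.9148]
Step 8: x=[5.5405 12.8436 18.2103 26.8400] v=[-1.2917 2.3308 -0.7964 1.0655]
Max displacement = 2.8400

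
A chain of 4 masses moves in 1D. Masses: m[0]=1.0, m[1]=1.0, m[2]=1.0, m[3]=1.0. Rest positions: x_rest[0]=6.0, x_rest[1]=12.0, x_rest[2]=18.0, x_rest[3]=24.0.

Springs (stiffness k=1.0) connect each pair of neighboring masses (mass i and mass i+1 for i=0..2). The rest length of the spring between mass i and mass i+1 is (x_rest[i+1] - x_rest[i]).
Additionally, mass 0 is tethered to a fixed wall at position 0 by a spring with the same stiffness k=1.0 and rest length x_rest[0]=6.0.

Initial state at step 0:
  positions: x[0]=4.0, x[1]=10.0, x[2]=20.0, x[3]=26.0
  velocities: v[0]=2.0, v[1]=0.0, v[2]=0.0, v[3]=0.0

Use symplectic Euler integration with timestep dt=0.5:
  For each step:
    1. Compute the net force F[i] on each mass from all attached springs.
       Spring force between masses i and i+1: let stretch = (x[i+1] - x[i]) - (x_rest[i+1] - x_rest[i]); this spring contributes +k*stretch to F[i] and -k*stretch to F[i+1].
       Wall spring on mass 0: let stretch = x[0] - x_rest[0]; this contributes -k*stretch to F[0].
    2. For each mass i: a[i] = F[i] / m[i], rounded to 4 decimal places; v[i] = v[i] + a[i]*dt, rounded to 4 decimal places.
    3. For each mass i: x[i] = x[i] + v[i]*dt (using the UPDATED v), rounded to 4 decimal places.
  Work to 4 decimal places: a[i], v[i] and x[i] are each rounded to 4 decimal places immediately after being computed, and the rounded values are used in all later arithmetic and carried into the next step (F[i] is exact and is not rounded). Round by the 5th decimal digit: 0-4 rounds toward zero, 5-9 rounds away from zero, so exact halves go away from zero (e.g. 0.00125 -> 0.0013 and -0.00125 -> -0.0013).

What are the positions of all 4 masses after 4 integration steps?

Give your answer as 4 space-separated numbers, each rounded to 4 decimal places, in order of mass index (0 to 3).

Answer: 8.7657 14.9063 17.8594 23.8047

Derivation:
Step 0: x=[4.0000 10.0000 20.0000 26.0000] v=[2.0000 0.0000 0.0000 0.0000]
Step 1: x=[5.5000 11.0000 19.0000 26.0000] v=[3.0000 2.0000 -2.0000 0.0000]
Step 2: x=[7.0000 12.6250 17.7500 25.7500] v=[3.0000 3.2500 -2.5000 -0.5000]
Step 3: x=[8.1563 14.1250 17.2188 25.0000] v=[2.3125 3.0000 -1.0625 -1.5000]
Step 4: x=[8.7657 14.9063 17.8594 23.8047] v=[1.2187 1.5626 1.2812 -2.3906]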